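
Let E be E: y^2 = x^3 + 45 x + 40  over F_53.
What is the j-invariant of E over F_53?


Delta = -16(4 a^3 + 27 b^2) mod 53 = 40
-1728 * (4 a)^3 = -1728 * (4*45)^3 mod 53 = 24
j = 24 * 40^(-1) mod 53 = 43

j = 43 (mod 53)


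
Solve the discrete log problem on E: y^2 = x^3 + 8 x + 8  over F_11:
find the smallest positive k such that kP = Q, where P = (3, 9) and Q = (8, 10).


Enumerate multiples of P until we hit Q = (8, 10):
  1P = (3, 9)
  2P = (8, 10)
Match found at i = 2.

k = 2


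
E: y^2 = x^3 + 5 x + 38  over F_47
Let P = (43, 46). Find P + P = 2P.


Doubling: s = (3 x1^2 + a) / (2 y1)
s = (3*43^2 + 5) / (2*46) mod 47 = 44
x3 = s^2 - 2 x1 mod 47 = 44^2 - 2*43 = 17
y3 = s (x1 - x3) - y1 mod 47 = 44 * (43 - 17) - 46 = 17

2P = (17, 17)


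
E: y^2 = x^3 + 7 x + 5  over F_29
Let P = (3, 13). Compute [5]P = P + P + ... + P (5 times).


k = 5 = 101_2 (binary, LSB first: 101)
Double-and-add from P = (3, 13):
  bit 0 = 1: acc = O + (3, 13) = (3, 13)
  bit 1 = 0: acc unchanged = (3, 13)
  bit 2 = 1: acc = (3, 13) + (1, 19) = (5, 22)

5P = (5, 22)


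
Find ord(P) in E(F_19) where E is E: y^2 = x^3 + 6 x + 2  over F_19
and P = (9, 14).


Compute successive multiples of P until we hit O:
  1P = (9, 14)
  2P = (17, 18)
  3P = (17, 1)
  4P = (9, 5)
  5P = O

ord(P) = 5


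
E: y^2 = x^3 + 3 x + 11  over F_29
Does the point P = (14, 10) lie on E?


Check whether y^2 = x^3 + 3 x + 11 (mod 29) for (x, y) = (14, 10).
LHS: y^2 = 10^2 mod 29 = 13
RHS: x^3 + 3 x + 11 = 14^3 + 3*14 + 11 mod 29 = 13
LHS = RHS

Yes, on the curve


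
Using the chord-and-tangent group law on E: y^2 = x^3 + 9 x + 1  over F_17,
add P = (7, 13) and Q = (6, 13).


P != Q, so use the chord formula.
s = (y2 - y1) / (x2 - x1) = (0) / (16) mod 17 = 0
x3 = s^2 - x1 - x2 mod 17 = 0^2 - 7 - 6 = 4
y3 = s (x1 - x3) - y1 mod 17 = 0 * (7 - 4) - 13 = 4

P + Q = (4, 4)


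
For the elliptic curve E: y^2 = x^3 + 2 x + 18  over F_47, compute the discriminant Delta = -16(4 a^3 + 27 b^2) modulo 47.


4 a^3 + 27 b^2 = 4*2^3 + 27*18^2 = 32 + 8748 = 8780
Delta = -16 * (8780) = -140480
Delta mod 47 = 3

Delta = 3 (mod 47)


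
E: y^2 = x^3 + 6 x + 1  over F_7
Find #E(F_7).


For each x in F_7, count y with y^2 = x^3 + 6 x + 1 mod 7:
  x = 0: RHS = 1, y in [1, 6]  -> 2 point(s)
  x = 1: RHS = 1, y in [1, 6]  -> 2 point(s)
  x = 2: RHS = 0, y in [0]  -> 1 point(s)
  x = 3: RHS = 4, y in [2, 5]  -> 2 point(s)
  x = 5: RHS = 2, y in [3, 4]  -> 2 point(s)
  x = 6: RHS = 1, y in [1, 6]  -> 2 point(s)
Affine points: 11. Add the point at infinity: total = 12.

#E(F_7) = 12


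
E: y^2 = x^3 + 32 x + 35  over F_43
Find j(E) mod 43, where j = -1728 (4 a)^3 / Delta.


Delta = -16(4 a^3 + 27 b^2) mod 43 = 2
-1728 * (4 a)^3 = -1728 * (4*32)^3 mod 43 = 8
j = 8 * 2^(-1) mod 43 = 4

j = 4 (mod 43)


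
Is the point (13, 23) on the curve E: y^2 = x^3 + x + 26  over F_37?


Check whether y^2 = x^3 + 1 x + 26 (mod 37) for (x, y) = (13, 23).
LHS: y^2 = 23^2 mod 37 = 11
RHS: x^3 + 1 x + 26 = 13^3 + 1*13 + 26 mod 37 = 16
LHS != RHS

No, not on the curve


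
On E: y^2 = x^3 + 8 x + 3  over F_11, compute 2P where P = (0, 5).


Doubling: s = (3 x1^2 + a) / (2 y1)
s = (3*0^2 + 8) / (2*5) mod 11 = 3
x3 = s^2 - 2 x1 mod 11 = 3^2 - 2*0 = 9
y3 = s (x1 - x3) - y1 mod 11 = 3 * (0 - 9) - 5 = 1

2P = (9, 1)


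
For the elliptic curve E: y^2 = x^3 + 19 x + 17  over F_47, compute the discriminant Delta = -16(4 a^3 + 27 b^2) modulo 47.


4 a^3 + 27 b^2 = 4*19^3 + 27*17^2 = 27436 + 7803 = 35239
Delta = -16 * (35239) = -563824
Delta mod 47 = 35

Delta = 35 (mod 47)


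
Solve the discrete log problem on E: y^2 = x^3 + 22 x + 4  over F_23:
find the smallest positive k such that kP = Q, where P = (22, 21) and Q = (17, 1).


Enumerate multiples of P until we hit Q = (17, 1):
  1P = (22, 21)
  2P = (8, 18)
  3P = (11, 6)
  4P = (16, 6)
  5P = (20, 7)
  6P = (7, 15)
  7P = (19, 17)
  8P = (17, 1)
Match found at i = 8.

k = 8


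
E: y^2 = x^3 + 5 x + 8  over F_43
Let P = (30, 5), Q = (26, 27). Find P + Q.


P != Q, so use the chord formula.
s = (y2 - y1) / (x2 - x1) = (22) / (39) mod 43 = 16
x3 = s^2 - x1 - x2 mod 43 = 16^2 - 30 - 26 = 28
y3 = s (x1 - x3) - y1 mod 43 = 16 * (30 - 28) - 5 = 27

P + Q = (28, 27)


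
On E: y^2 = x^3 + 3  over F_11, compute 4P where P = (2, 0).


k = 4 = 100_2 (binary, LSB first: 001)
Double-and-add from P = (2, 0):
  bit 0 = 0: acc unchanged = O
  bit 1 = 0: acc unchanged = O
  bit 2 = 1: acc = O + O = O

4P = O


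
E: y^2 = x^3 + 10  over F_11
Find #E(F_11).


For each x in F_11, count y with y^2 = x^3 + 0 x + 10 mod 11:
  x = 1: RHS = 0, y in [0]  -> 1 point(s)
  x = 3: RHS = 4, y in [2, 9]  -> 2 point(s)
  x = 5: RHS = 3, y in [5, 6]  -> 2 point(s)
  x = 7: RHS = 1, y in [1, 10]  -> 2 point(s)
  x = 8: RHS = 5, y in [4, 7]  -> 2 point(s)
  x = 10: RHS = 9, y in [3, 8]  -> 2 point(s)
Affine points: 11. Add the point at infinity: total = 12.

#E(F_11) = 12


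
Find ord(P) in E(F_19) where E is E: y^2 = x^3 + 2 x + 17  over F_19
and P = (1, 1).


Compute successive multiples of P until we hit O:
  1P = (1, 1)
  2P = (9, 17)
  3P = (13, 13)
  4P = (6, 13)
  5P = (17, 10)
  6P = (10, 7)
  7P = (0, 6)
  8P = (5, 0)
  ... (continuing to 16P)
  16P = O

ord(P) = 16


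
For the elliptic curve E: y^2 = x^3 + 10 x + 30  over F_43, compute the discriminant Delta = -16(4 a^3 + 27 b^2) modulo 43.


4 a^3 + 27 b^2 = 4*10^3 + 27*30^2 = 4000 + 24300 = 28300
Delta = -16 * (28300) = -452800
Delta mod 43 = 33

Delta = 33 (mod 43)


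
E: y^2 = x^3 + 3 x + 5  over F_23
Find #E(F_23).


For each x in F_23, count y with y^2 = x^3 + 3 x + 5 mod 23:
  x = 1: RHS = 9, y in [3, 20]  -> 2 point(s)
  x = 3: RHS = 18, y in [8, 15]  -> 2 point(s)
  x = 4: RHS = 12, y in [9, 14]  -> 2 point(s)
  x = 6: RHS = 9, y in [3, 20]  -> 2 point(s)
  x = 7: RHS = 1, y in [1, 22]  -> 2 point(s)
  x = 8: RHS = 12, y in [9, 14]  -> 2 point(s)
  x = 9: RHS = 2, y in [5, 18]  -> 2 point(s)
  x = 10: RHS = 0, y in [0]  -> 1 point(s)
  x = 11: RHS = 12, y in [9, 14]  -> 2 point(s)
  x = 14: RHS = 8, y in [10, 13]  -> 2 point(s)
  x = 16: RHS = 9, y in [3, 20]  -> 2 point(s)
  x = 17: RHS = 1, y in [1, 22]  -> 2 point(s)
  x = 18: RHS = 3, y in [7, 16]  -> 2 point(s)
  x = 22: RHS = 1, y in [1, 22]  -> 2 point(s)
Affine points: 27. Add the point at infinity: total = 28.

#E(F_23) = 28


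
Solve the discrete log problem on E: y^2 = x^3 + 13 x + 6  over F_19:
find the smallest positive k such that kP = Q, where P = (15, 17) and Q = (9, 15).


Enumerate multiples of P until we hit Q = (9, 15):
  1P = (15, 17)
  2P = (9, 15)
Match found at i = 2.

k = 2


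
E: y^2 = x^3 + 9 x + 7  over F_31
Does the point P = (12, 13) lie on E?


Check whether y^2 = x^3 + 9 x + 7 (mod 31) for (x, y) = (12, 13).
LHS: y^2 = 13^2 mod 31 = 14
RHS: x^3 + 9 x + 7 = 12^3 + 9*12 + 7 mod 31 = 14
LHS = RHS

Yes, on the curve


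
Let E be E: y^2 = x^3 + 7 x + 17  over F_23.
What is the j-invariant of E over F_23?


Delta = -16(4 a^3 + 27 b^2) mod 23 = 9
-1728 * (4 a)^3 = -1728 * (4*7)^3 mod 23 = 16
j = 16 * 9^(-1) mod 23 = 12

j = 12 (mod 23)


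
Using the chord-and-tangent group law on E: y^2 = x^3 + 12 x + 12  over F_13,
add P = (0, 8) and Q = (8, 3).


P != Q, so use the chord formula.
s = (y2 - y1) / (x2 - x1) = (8) / (8) mod 13 = 1
x3 = s^2 - x1 - x2 mod 13 = 1^2 - 0 - 8 = 6
y3 = s (x1 - x3) - y1 mod 13 = 1 * (0 - 6) - 8 = 12

P + Q = (6, 12)


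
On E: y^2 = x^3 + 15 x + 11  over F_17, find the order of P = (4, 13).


Compute successive multiples of P until we hit O:
  1P = (4, 13)
  2P = (7, 0)
  3P = (4, 4)
  4P = O

ord(P) = 4


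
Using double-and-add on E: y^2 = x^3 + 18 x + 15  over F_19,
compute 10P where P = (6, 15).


k = 10 = 1010_2 (binary, LSB first: 0101)
Double-and-add from P = (6, 15):
  bit 0 = 0: acc unchanged = O
  bit 1 = 1: acc = O + (14, 16) = (14, 16)
  bit 2 = 0: acc unchanged = (14, 16)
  bit 3 = 1: acc = (14, 16) + (7, 16) = (17, 3)

10P = (17, 3)


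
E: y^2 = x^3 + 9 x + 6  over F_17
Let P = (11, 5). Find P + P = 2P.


Doubling: s = (3 x1^2 + a) / (2 y1)
s = (3*11^2 + 9) / (2*5) mod 17 = 10
x3 = s^2 - 2 x1 mod 17 = 10^2 - 2*11 = 10
y3 = s (x1 - x3) - y1 mod 17 = 10 * (11 - 10) - 5 = 5

2P = (10, 5)


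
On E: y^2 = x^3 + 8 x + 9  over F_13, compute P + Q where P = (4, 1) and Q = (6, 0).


P != Q, so use the chord formula.
s = (y2 - y1) / (x2 - x1) = (12) / (2) mod 13 = 6
x3 = s^2 - x1 - x2 mod 13 = 6^2 - 4 - 6 = 0
y3 = s (x1 - x3) - y1 mod 13 = 6 * (4 - 0) - 1 = 10

P + Q = (0, 10)


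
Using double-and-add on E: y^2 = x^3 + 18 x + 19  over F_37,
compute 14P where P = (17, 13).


k = 14 = 1110_2 (binary, LSB first: 0111)
Double-and-add from P = (17, 13):
  bit 0 = 0: acc unchanged = O
  bit 1 = 1: acc = O + (15, 1) = (15, 1)
  bit 2 = 1: acc = (15, 1) + (32, 10) = (26, 28)
  bit 3 = 1: acc = (26, 28) + (6, 11) = (6, 26)

14P = (6, 26)


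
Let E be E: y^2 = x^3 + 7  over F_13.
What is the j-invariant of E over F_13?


Delta = -16(4 a^3 + 27 b^2) mod 13 = 9
-1728 * (4 a)^3 = -1728 * (4*0)^3 mod 13 = 0
j = 0 * 9^(-1) mod 13 = 0

j = 0 (mod 13)


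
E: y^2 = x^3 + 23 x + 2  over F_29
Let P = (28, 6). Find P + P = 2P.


Doubling: s = (3 x1^2 + a) / (2 y1)
s = (3*28^2 + 23) / (2*6) mod 29 = 7
x3 = s^2 - 2 x1 mod 29 = 7^2 - 2*28 = 22
y3 = s (x1 - x3) - y1 mod 29 = 7 * (28 - 22) - 6 = 7

2P = (22, 7)


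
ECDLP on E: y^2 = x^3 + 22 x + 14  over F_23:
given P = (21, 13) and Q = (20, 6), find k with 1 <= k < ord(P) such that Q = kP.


Enumerate multiples of P until we hit Q = (20, 6):
  1P = (21, 13)
  2P = (20, 6)
Match found at i = 2.

k = 2


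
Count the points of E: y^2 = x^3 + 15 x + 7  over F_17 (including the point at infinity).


For each x in F_17, count y with y^2 = x^3 + 15 x + 7 mod 17:
  x = 7: RHS = 13, y in [8, 9]  -> 2 point(s)
  x = 9: RHS = 4, y in [2, 15]  -> 2 point(s)
  x = 10: RHS = 1, y in [1, 16]  -> 2 point(s)
  x = 13: RHS = 2, y in [6, 11]  -> 2 point(s)
  x = 16: RHS = 8, y in [5, 12]  -> 2 point(s)
Affine points: 10. Add the point at infinity: total = 11.

#E(F_17) = 11


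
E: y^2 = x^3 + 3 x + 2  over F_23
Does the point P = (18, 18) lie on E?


Check whether y^2 = x^3 + 3 x + 2 (mod 23) for (x, y) = (18, 18).
LHS: y^2 = 18^2 mod 23 = 2
RHS: x^3 + 3 x + 2 = 18^3 + 3*18 + 2 mod 23 = 0
LHS != RHS

No, not on the curve


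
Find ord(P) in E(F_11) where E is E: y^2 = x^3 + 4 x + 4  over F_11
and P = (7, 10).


Compute successive multiples of P until we hit O:
  1P = (7, 10)
  2P = (2, 3)
  3P = (0, 2)
  4P = (8, 3)
  5P = (1, 3)
  6P = (1, 8)
  7P = (8, 8)
  8P = (0, 9)
  ... (continuing to 11P)
  11P = O

ord(P) = 11


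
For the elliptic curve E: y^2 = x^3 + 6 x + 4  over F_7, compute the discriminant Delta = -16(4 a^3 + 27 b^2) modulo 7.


4 a^3 + 27 b^2 = 4*6^3 + 27*4^2 = 864 + 432 = 1296
Delta = -16 * (1296) = -20736
Delta mod 7 = 5

Delta = 5 (mod 7)


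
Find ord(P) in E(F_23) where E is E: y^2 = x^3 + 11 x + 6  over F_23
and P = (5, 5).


Compute successive multiples of P until we hit O:
  1P = (5, 5)
  2P = (6, 14)
  3P = (1, 8)
  4P = (19, 17)
  5P = (11, 3)
  6P = (2, 17)
  7P = (9, 11)
  8P = (17, 0)
  ... (continuing to 16P)
  16P = O

ord(P) = 16


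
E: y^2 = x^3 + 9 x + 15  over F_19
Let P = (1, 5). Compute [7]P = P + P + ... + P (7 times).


k = 7 = 111_2 (binary, LSB first: 111)
Double-and-add from P = (1, 5):
  bit 0 = 1: acc = O + (1, 5) = (1, 5)
  bit 1 = 1: acc = (1, 5) + (4, 18) = (18, 10)
  bit 2 = 1: acc = (18, 10) + (11, 1) = (6, 0)

7P = (6, 0)


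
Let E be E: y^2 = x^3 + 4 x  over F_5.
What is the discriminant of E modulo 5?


4 a^3 + 27 b^2 = 4*4^3 + 27*0^2 = 256 + 0 = 256
Delta = -16 * (256) = -4096
Delta mod 5 = 4

Delta = 4 (mod 5)


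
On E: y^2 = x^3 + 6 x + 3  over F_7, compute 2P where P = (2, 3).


Doubling: s = (3 x1^2 + a) / (2 y1)
s = (3*2^2 + 6) / (2*3) mod 7 = 3
x3 = s^2 - 2 x1 mod 7 = 3^2 - 2*2 = 5
y3 = s (x1 - x3) - y1 mod 7 = 3 * (2 - 5) - 3 = 2

2P = (5, 2)


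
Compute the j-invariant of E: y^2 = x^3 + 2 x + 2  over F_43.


Delta = -16(4 a^3 + 27 b^2) mod 43 = 39
-1728 * (4 a)^3 = -1728 * (4*2)^3 mod 43 = 32
j = 32 * 39^(-1) mod 43 = 35

j = 35 (mod 43)


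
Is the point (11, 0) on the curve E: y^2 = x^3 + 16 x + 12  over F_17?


Check whether y^2 = x^3 + 16 x + 12 (mod 17) for (x, y) = (11, 0).
LHS: y^2 = 0^2 mod 17 = 0
RHS: x^3 + 16 x + 12 = 11^3 + 16*11 + 12 mod 17 = 6
LHS != RHS

No, not on the curve


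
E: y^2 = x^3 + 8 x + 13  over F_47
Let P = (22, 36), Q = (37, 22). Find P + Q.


P != Q, so use the chord formula.
s = (y2 - y1) / (x2 - x1) = (33) / (15) mod 47 = 21
x3 = s^2 - x1 - x2 mod 47 = 21^2 - 22 - 37 = 6
y3 = s (x1 - x3) - y1 mod 47 = 21 * (22 - 6) - 36 = 18

P + Q = (6, 18)


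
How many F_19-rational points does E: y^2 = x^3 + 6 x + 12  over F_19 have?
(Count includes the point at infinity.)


For each x in F_19, count y with y^2 = x^3 + 6 x + 12 mod 19:
  x = 1: RHS = 0, y in [0]  -> 1 point(s)
  x = 3: RHS = 0, y in [0]  -> 1 point(s)
  x = 4: RHS = 5, y in [9, 10]  -> 2 point(s)
  x = 6: RHS = 17, y in [6, 13]  -> 2 point(s)
  x = 7: RHS = 17, y in [6, 13]  -> 2 point(s)
  x = 9: RHS = 16, y in [4, 15]  -> 2 point(s)
  x = 12: RHS = 7, y in [8, 11]  -> 2 point(s)
  x = 13: RHS = 7, y in [8, 11]  -> 2 point(s)
  x = 14: RHS = 9, y in [3, 16]  -> 2 point(s)
  x = 15: RHS = 0, y in [0]  -> 1 point(s)
  x = 16: RHS = 5, y in [9, 10]  -> 2 point(s)
  x = 17: RHS = 11, y in [7, 12]  -> 2 point(s)
  x = 18: RHS = 5, y in [9, 10]  -> 2 point(s)
Affine points: 23. Add the point at infinity: total = 24.

#E(F_19) = 24


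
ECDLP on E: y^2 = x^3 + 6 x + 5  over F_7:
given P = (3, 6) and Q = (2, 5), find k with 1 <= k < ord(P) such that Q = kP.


Enumerate multiples of P until we hit Q = (2, 5):
  1P = (3, 6)
  2P = (2, 2)
  3P = (4, 4)
  4P = (4, 3)
  5P = (2, 5)
Match found at i = 5.

k = 5


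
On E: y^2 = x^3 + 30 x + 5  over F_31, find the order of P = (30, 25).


Compute successive multiples of P until we hit O:
  1P = (30, 25)
  2P = (27, 21)
  3P = (24, 14)
  4P = (26, 3)
  5P = (13, 22)
  6P = (23, 20)
  7P = (19, 5)
  8P = (14, 21)
  ... (continuing to 30P)
  30P = O

ord(P) = 30


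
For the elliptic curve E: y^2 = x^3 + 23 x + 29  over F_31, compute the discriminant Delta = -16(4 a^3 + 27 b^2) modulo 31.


4 a^3 + 27 b^2 = 4*23^3 + 27*29^2 = 48668 + 22707 = 71375
Delta = -16 * (71375) = -1142000
Delta mod 31 = 9

Delta = 9 (mod 31)


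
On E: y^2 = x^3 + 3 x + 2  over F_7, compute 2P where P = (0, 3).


Doubling: s = (3 x1^2 + a) / (2 y1)
s = (3*0^2 + 3) / (2*3) mod 7 = 4
x3 = s^2 - 2 x1 mod 7 = 4^2 - 2*0 = 2
y3 = s (x1 - x3) - y1 mod 7 = 4 * (0 - 2) - 3 = 3

2P = (2, 3)


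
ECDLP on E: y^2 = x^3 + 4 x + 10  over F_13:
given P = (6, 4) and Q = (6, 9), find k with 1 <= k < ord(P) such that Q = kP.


Enumerate multiples of P until we hit Q = (6, 9):
  1P = (6, 4)
  2P = (2, 0)
  3P = (6, 9)
Match found at i = 3.

k = 3


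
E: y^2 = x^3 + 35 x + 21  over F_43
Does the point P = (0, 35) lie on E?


Check whether y^2 = x^3 + 35 x + 21 (mod 43) for (x, y) = (0, 35).
LHS: y^2 = 35^2 mod 43 = 21
RHS: x^3 + 35 x + 21 = 0^3 + 35*0 + 21 mod 43 = 21
LHS = RHS

Yes, on the curve


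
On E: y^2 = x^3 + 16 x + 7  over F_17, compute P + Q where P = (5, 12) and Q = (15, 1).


P != Q, so use the chord formula.
s = (y2 - y1) / (x2 - x1) = (6) / (10) mod 17 = 4
x3 = s^2 - x1 - x2 mod 17 = 4^2 - 5 - 15 = 13
y3 = s (x1 - x3) - y1 mod 17 = 4 * (5 - 13) - 12 = 7

P + Q = (13, 7)


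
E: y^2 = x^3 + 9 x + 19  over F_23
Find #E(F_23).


For each x in F_23, count y with y^2 = x^3 + 9 x + 19 mod 23:
  x = 1: RHS = 6, y in [11, 12]  -> 2 point(s)
  x = 3: RHS = 4, y in [2, 21]  -> 2 point(s)
  x = 4: RHS = 4, y in [2, 21]  -> 2 point(s)
  x = 6: RHS = 13, y in [6, 17]  -> 2 point(s)
  x = 9: RHS = 1, y in [1, 22]  -> 2 point(s)
  x = 11: RHS = 0, y in [0]  -> 1 point(s)
  x = 16: RHS = 4, y in [2, 21]  -> 2 point(s)
  x = 17: RHS = 2, y in [5, 18]  -> 2 point(s)
  x = 21: RHS = 16, y in [4, 19]  -> 2 point(s)
  x = 22: RHS = 9, y in [3, 20]  -> 2 point(s)
Affine points: 19. Add the point at infinity: total = 20.

#E(F_23) = 20


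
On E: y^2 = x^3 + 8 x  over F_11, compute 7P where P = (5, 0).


k = 7 = 111_2 (binary, LSB first: 111)
Double-and-add from P = (5, 0):
  bit 0 = 1: acc = O + (5, 0) = (5, 0)
  bit 1 = 1: acc = (5, 0) + O = (5, 0)
  bit 2 = 1: acc = (5, 0) + O = (5, 0)

7P = (5, 0)


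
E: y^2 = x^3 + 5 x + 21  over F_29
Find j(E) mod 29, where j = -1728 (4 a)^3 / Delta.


Delta = -16(4 a^3 + 27 b^2) mod 29 = 22
-1728 * (4 a)^3 = -1728 * (4*5)^3 mod 29 = 10
j = 10 * 22^(-1) mod 29 = 11

j = 11 (mod 29)


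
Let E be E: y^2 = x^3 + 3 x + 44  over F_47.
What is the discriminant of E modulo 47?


4 a^3 + 27 b^2 = 4*3^3 + 27*44^2 = 108 + 52272 = 52380
Delta = -16 * (52380) = -838080
Delta mod 47 = 24

Delta = 24 (mod 47)


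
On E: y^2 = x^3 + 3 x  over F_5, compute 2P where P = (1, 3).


k = 2 = 10_2 (binary, LSB first: 01)
Double-and-add from P = (1, 3):
  bit 0 = 0: acc unchanged = O
  bit 1 = 1: acc = O + (4, 4) = (4, 4)

2P = (4, 4)


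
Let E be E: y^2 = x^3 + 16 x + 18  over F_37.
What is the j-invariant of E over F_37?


Delta = -16(4 a^3 + 27 b^2) mod 37 = 4
-1728 * (4 a)^3 = -1728 * (4*16)^3 mod 37 = 26
j = 26 * 4^(-1) mod 37 = 25

j = 25 (mod 37)


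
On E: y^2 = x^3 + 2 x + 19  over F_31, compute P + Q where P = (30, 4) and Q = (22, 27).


P != Q, so use the chord formula.
s = (y2 - y1) / (x2 - x1) = (23) / (23) mod 31 = 1
x3 = s^2 - x1 - x2 mod 31 = 1^2 - 30 - 22 = 11
y3 = s (x1 - x3) - y1 mod 31 = 1 * (30 - 11) - 4 = 15

P + Q = (11, 15)


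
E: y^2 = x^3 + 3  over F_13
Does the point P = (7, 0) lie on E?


Check whether y^2 = x^3 + 0 x + 3 (mod 13) for (x, y) = (7, 0).
LHS: y^2 = 0^2 mod 13 = 0
RHS: x^3 + 0 x + 3 = 7^3 + 0*7 + 3 mod 13 = 8
LHS != RHS

No, not on the curve


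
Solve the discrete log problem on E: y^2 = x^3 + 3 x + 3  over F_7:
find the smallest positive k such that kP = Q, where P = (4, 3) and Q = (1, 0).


Enumerate multiples of P until we hit Q = (1, 0):
  1P = (4, 3)
  2P = (3, 2)
  3P = (1, 0)
Match found at i = 3.

k = 3


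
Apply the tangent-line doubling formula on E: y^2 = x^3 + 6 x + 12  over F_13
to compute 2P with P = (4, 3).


Doubling: s = (3 x1^2 + a) / (2 y1)
s = (3*4^2 + 6) / (2*3) mod 13 = 9
x3 = s^2 - 2 x1 mod 13 = 9^2 - 2*4 = 8
y3 = s (x1 - x3) - y1 mod 13 = 9 * (4 - 8) - 3 = 0

2P = (8, 0)


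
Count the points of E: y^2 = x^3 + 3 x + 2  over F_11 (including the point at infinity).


For each x in F_11, count y with y^2 = x^3 + 3 x + 2 mod 11:
  x = 2: RHS = 5, y in [4, 7]  -> 2 point(s)
  x = 3: RHS = 5, y in [4, 7]  -> 2 point(s)
  x = 4: RHS = 1, y in [1, 10]  -> 2 point(s)
  x = 6: RHS = 5, y in [4, 7]  -> 2 point(s)
  x = 7: RHS = 3, y in [5, 6]  -> 2 point(s)
  x = 10: RHS = 9, y in [3, 8]  -> 2 point(s)
Affine points: 12. Add the point at infinity: total = 13.

#E(F_11) = 13


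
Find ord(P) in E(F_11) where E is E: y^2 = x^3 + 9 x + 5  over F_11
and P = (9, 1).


Compute successive multiples of P until we hit O:
  1P = (9, 1)
  2P = (7, 9)
  3P = (0, 7)
  4P = (0, 4)
  5P = (7, 2)
  6P = (9, 10)
  7P = O

ord(P) = 7


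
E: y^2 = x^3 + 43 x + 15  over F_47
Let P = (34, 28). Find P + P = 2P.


Doubling: s = (3 x1^2 + a) / (2 y1)
s = (3*34^2 + 43) / (2*28) mod 47 = 35
x3 = s^2 - 2 x1 mod 47 = 35^2 - 2*34 = 29
y3 = s (x1 - x3) - y1 mod 47 = 35 * (34 - 29) - 28 = 6

2P = (29, 6)


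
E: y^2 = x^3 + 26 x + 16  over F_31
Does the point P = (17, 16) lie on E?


Check whether y^2 = x^3 + 26 x + 16 (mod 31) for (x, y) = (17, 16).
LHS: y^2 = 16^2 mod 31 = 8
RHS: x^3 + 26 x + 16 = 17^3 + 26*17 + 16 mod 31 = 8
LHS = RHS

Yes, on the curve


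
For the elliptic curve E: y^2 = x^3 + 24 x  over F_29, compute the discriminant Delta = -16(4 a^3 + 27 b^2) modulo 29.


4 a^3 + 27 b^2 = 4*24^3 + 27*0^2 = 55296 + 0 = 55296
Delta = -16 * (55296) = -884736
Delta mod 29 = 25

Delta = 25 (mod 29)


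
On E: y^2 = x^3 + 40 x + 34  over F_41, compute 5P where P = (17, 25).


k = 5 = 101_2 (binary, LSB first: 101)
Double-and-add from P = (17, 25):
  bit 0 = 1: acc = O + (17, 25) = (17, 25)
  bit 1 = 0: acc unchanged = (17, 25)
  bit 2 = 1: acc = (17, 25) + (27, 16) = (22, 0)

5P = (22, 0)


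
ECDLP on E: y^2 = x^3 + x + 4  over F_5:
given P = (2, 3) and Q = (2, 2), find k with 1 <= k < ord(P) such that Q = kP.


Enumerate multiples of P until we hit Q = (2, 2):
  1P = (2, 3)
  2P = (0, 3)
  3P = (3, 2)
  4P = (1, 1)
  5P = (1, 4)
  6P = (3, 3)
  7P = (0, 2)
  8P = (2, 2)
Match found at i = 8.

k = 8


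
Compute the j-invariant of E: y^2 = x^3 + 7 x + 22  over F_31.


Delta = -16(4 a^3 + 27 b^2) mod 31 = 3
-1728 * (4 a)^3 = -1728 * (4*7)^3 mod 31 = 1
j = 1 * 3^(-1) mod 31 = 21

j = 21 (mod 31)


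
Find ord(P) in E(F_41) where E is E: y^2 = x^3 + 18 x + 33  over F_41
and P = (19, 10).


Compute successive multiples of P until we hit O:
  1P = (19, 10)
  2P = (24, 12)
  3P = (8, 19)
  4P = (35, 18)
  5P = (18, 11)
  6P = (5, 17)
  7P = (7, 25)
  8P = (14, 35)
  ... (continuing to 53P)
  53P = O

ord(P) = 53


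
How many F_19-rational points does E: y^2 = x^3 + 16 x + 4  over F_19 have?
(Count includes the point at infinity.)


For each x in F_19, count y with y^2 = x^3 + 16 x + 4 mod 19:
  x = 0: RHS = 4, y in [2, 17]  -> 2 point(s)
  x = 2: RHS = 6, y in [5, 14]  -> 2 point(s)
  x = 5: RHS = 0, y in [0]  -> 1 point(s)
  x = 8: RHS = 17, y in [6, 13]  -> 2 point(s)
  x = 10: RHS = 5, y in [9, 10]  -> 2 point(s)
  x = 12: RHS = 5, y in [9, 10]  -> 2 point(s)
  x = 15: RHS = 9, y in [3, 16]  -> 2 point(s)
  x = 16: RHS = 5, y in [9, 10]  -> 2 point(s)
  x = 18: RHS = 6, y in [5, 14]  -> 2 point(s)
Affine points: 17. Add the point at infinity: total = 18.

#E(F_19) = 18


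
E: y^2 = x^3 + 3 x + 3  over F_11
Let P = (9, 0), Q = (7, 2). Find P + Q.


P != Q, so use the chord formula.
s = (y2 - y1) / (x2 - x1) = (2) / (9) mod 11 = 10
x3 = s^2 - x1 - x2 mod 11 = 10^2 - 9 - 7 = 7
y3 = s (x1 - x3) - y1 mod 11 = 10 * (9 - 7) - 0 = 9

P + Q = (7, 9)


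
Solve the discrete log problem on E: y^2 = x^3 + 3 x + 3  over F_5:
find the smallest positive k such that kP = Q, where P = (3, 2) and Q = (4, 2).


Enumerate multiples of P until we hit Q = (4, 2):
  1P = (3, 2)
  2P = (4, 3)
  3P = (4, 2)
Match found at i = 3.

k = 3


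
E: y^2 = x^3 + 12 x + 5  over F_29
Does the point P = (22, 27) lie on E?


Check whether y^2 = x^3 + 12 x + 5 (mod 29) for (x, y) = (22, 27).
LHS: y^2 = 27^2 mod 29 = 4
RHS: x^3 + 12 x + 5 = 22^3 + 12*22 + 5 mod 29 = 13
LHS != RHS

No, not on the curve


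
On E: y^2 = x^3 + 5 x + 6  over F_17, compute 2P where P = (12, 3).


Doubling: s = (3 x1^2 + a) / (2 y1)
s = (3*12^2 + 5) / (2*3) mod 17 = 2
x3 = s^2 - 2 x1 mod 17 = 2^2 - 2*12 = 14
y3 = s (x1 - x3) - y1 mod 17 = 2 * (12 - 14) - 3 = 10

2P = (14, 10)


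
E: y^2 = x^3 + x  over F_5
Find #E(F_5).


For each x in F_5, count y with y^2 = x^3 + 1 x + 0 mod 5:
  x = 0: RHS = 0, y in [0]  -> 1 point(s)
  x = 2: RHS = 0, y in [0]  -> 1 point(s)
  x = 3: RHS = 0, y in [0]  -> 1 point(s)
Affine points: 3. Add the point at infinity: total = 4.

#E(F_5) = 4


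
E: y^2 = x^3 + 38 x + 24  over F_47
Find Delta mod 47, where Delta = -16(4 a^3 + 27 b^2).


4 a^3 + 27 b^2 = 4*38^3 + 27*24^2 = 219488 + 15552 = 235040
Delta = -16 * (235040) = -3760640
Delta mod 47 = 18

Delta = 18 (mod 47)


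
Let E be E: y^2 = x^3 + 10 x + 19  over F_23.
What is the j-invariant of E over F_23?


Delta = -16(4 a^3 + 27 b^2) mod 23 = 20
-1728 * (4 a)^3 = -1728 * (4*10)^3 mod 23 = 4
j = 4 * 20^(-1) mod 23 = 14

j = 14 (mod 23)


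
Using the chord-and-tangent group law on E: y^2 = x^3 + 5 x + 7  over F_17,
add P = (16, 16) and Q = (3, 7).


P != Q, so use the chord formula.
s = (y2 - y1) / (x2 - x1) = (8) / (4) mod 17 = 2
x3 = s^2 - x1 - x2 mod 17 = 2^2 - 16 - 3 = 2
y3 = s (x1 - x3) - y1 mod 17 = 2 * (16 - 2) - 16 = 12

P + Q = (2, 12)


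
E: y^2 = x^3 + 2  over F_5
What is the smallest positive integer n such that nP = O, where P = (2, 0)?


Compute successive multiples of P until we hit O:
  1P = (2, 0)
  2P = O

ord(P) = 2


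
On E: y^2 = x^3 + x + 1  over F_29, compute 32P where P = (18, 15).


k = 32 = 100000_2 (binary, LSB first: 000001)
Double-and-add from P = (18, 15):
  bit 0 = 0: acc unchanged = O
  bit 1 = 0: acc unchanged = O
  bit 2 = 0: acc unchanged = O
  bit 3 = 0: acc unchanged = O
  bit 4 = 0: acc unchanged = O
  bit 5 = 1: acc = O + (25, 22) = (25, 22)

32P = (25, 22)


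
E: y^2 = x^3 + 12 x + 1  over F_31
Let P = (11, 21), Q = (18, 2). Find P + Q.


P != Q, so use the chord formula.
s = (y2 - y1) / (x2 - x1) = (12) / (7) mod 31 = 15
x3 = s^2 - x1 - x2 mod 31 = 15^2 - 11 - 18 = 10
y3 = s (x1 - x3) - y1 mod 31 = 15 * (11 - 10) - 21 = 25

P + Q = (10, 25)


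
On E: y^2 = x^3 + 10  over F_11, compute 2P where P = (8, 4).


Doubling: s = (3 x1^2 + a) / (2 y1)
s = (3*8^2 + 0) / (2*4) mod 11 = 2
x3 = s^2 - 2 x1 mod 11 = 2^2 - 2*8 = 10
y3 = s (x1 - x3) - y1 mod 11 = 2 * (8 - 10) - 4 = 3

2P = (10, 3)


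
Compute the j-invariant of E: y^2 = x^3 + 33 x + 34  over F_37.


Delta = -16(4 a^3 + 27 b^2) mod 37 = 23
-1728 * (4 a)^3 = -1728 * (4*33)^3 mod 37 = 10
j = 10 * 23^(-1) mod 37 = 31

j = 31 (mod 37)


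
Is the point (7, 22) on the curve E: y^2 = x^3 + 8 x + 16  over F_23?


Check whether y^2 = x^3 + 8 x + 16 (mod 23) for (x, y) = (7, 22).
LHS: y^2 = 22^2 mod 23 = 1
RHS: x^3 + 8 x + 16 = 7^3 + 8*7 + 16 mod 23 = 1
LHS = RHS

Yes, on the curve


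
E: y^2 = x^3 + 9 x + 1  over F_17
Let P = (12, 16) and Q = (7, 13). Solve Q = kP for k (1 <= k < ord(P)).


Enumerate multiples of P until we hit Q = (7, 13):
  1P = (12, 16)
  2P = (6, 4)
  3P = (3, 2)
  4P = (4, 4)
  5P = (16, 12)
  6P = (7, 13)
Match found at i = 6.

k = 6


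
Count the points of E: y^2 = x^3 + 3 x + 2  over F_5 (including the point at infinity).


For each x in F_5, count y with y^2 = x^3 + 3 x + 2 mod 5:
  x = 1: RHS = 1, y in [1, 4]  -> 2 point(s)
  x = 2: RHS = 1, y in [1, 4]  -> 2 point(s)
Affine points: 4. Add the point at infinity: total = 5.

#E(F_5) = 5


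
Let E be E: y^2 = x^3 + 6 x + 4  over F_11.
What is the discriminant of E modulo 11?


4 a^3 + 27 b^2 = 4*6^3 + 27*4^2 = 864 + 432 = 1296
Delta = -16 * (1296) = -20736
Delta mod 11 = 10

Delta = 10 (mod 11)


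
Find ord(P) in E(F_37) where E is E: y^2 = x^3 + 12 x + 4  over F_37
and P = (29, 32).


Compute successive multiples of P until we hit O:
  1P = (29, 32)
  2P = (0, 35)
  3P = (33, 22)
  4P = (9, 29)
  5P = (3, 20)
  6P = (12, 10)
  7P = (22, 1)
  8P = (26, 13)
  ... (continuing to 44P)
  44P = O

ord(P) = 44


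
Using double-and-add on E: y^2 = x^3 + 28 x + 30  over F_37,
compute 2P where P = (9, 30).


k = 2 = 10_2 (binary, LSB first: 01)
Double-and-add from P = (9, 30):
  bit 0 = 0: acc unchanged = O
  bit 1 = 1: acc = O + (22, 34) = (22, 34)

2P = (22, 34)


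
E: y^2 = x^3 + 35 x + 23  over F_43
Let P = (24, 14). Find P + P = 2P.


Doubling: s = (3 x1^2 + a) / (2 y1)
s = (3*24^2 + 35) / (2*14) mod 43 = 0
x3 = s^2 - 2 x1 mod 43 = 0^2 - 2*24 = 38
y3 = s (x1 - x3) - y1 mod 43 = 0 * (24 - 38) - 14 = 29

2P = (38, 29)


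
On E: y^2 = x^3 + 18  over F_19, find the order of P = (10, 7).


Compute successive multiples of P until we hit O:
  1P = (10, 7)
  2P = (8, 6)
  3P = (6, 14)
  4P = (12, 6)
  5P = (2, 8)
  6P = (18, 13)
  7P = (7, 0)
  8P = (18, 6)
  ... (continuing to 14P)
  14P = O

ord(P) = 14


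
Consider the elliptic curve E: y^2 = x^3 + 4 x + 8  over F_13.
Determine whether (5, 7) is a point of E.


Check whether y^2 = x^3 + 4 x + 8 (mod 13) for (x, y) = (5, 7).
LHS: y^2 = 7^2 mod 13 = 10
RHS: x^3 + 4 x + 8 = 5^3 + 4*5 + 8 mod 13 = 10
LHS = RHS

Yes, on the curve


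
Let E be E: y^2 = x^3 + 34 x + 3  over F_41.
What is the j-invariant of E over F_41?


Delta = -16(4 a^3 + 27 b^2) mod 41 = 24
-1728 * (4 a)^3 = -1728 * (4*34)^3 mod 41 = 20
j = 20 * 24^(-1) mod 41 = 35

j = 35 (mod 41)


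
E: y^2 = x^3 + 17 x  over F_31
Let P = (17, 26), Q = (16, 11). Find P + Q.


P != Q, so use the chord formula.
s = (y2 - y1) / (x2 - x1) = (16) / (30) mod 31 = 15
x3 = s^2 - x1 - x2 mod 31 = 15^2 - 17 - 16 = 6
y3 = s (x1 - x3) - y1 mod 31 = 15 * (17 - 6) - 26 = 15

P + Q = (6, 15)


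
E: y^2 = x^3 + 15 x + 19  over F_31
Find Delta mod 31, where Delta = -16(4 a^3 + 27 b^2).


4 a^3 + 27 b^2 = 4*15^3 + 27*19^2 = 13500 + 9747 = 23247
Delta = -16 * (23247) = -371952
Delta mod 31 = 17

Delta = 17 (mod 31)


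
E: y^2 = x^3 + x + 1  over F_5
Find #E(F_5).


For each x in F_5, count y with y^2 = x^3 + 1 x + 1 mod 5:
  x = 0: RHS = 1, y in [1, 4]  -> 2 point(s)
  x = 2: RHS = 1, y in [1, 4]  -> 2 point(s)
  x = 3: RHS = 1, y in [1, 4]  -> 2 point(s)
  x = 4: RHS = 4, y in [2, 3]  -> 2 point(s)
Affine points: 8. Add the point at infinity: total = 9.

#E(F_5) = 9


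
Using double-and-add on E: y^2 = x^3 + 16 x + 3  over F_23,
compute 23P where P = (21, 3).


k = 23 = 10111_2 (binary, LSB first: 11101)
Double-and-add from P = (21, 3):
  bit 0 = 1: acc = O + (21, 3) = (21, 3)
  bit 1 = 1: acc = (21, 3) + (13, 19) = (16, 10)
  bit 2 = 1: acc = (16, 10) + (22, 3) = (10, 6)
  bit 3 = 0: acc unchanged = (10, 6)
  bit 4 = 1: acc = (10, 6) + (19, 6) = (17, 17)

23P = (17, 17)


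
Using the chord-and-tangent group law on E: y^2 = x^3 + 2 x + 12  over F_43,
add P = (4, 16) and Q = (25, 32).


P != Q, so use the chord formula.
s = (y2 - y1) / (x2 - x1) = (16) / (21) mod 43 = 11
x3 = s^2 - x1 - x2 mod 43 = 11^2 - 4 - 25 = 6
y3 = s (x1 - x3) - y1 mod 43 = 11 * (4 - 6) - 16 = 5

P + Q = (6, 5)


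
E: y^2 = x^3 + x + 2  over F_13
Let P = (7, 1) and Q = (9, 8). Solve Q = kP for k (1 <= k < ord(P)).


Enumerate multiples of P until we hit Q = (9, 8):
  1P = (7, 1)
  2P = (2, 5)
  3P = (1, 2)
  4P = (9, 8)
Match found at i = 4.

k = 4


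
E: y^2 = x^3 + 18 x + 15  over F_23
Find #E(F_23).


For each x in F_23, count y with y^2 = x^3 + 18 x + 15 mod 23:
  x = 2: RHS = 13, y in [6, 17]  -> 2 point(s)
  x = 3: RHS = 4, y in [2, 21]  -> 2 point(s)
  x = 4: RHS = 13, y in [6, 17]  -> 2 point(s)
  x = 5: RHS = 0, y in [0]  -> 1 point(s)
  x = 7: RHS = 1, y in [1, 22]  -> 2 point(s)
  x = 8: RHS = 4, y in [2, 21]  -> 2 point(s)
  x = 9: RHS = 9, y in [3, 20]  -> 2 point(s)
  x = 11: RHS = 3, y in [7, 16]  -> 2 point(s)
  x = 12: RHS = 4, y in [2, 21]  -> 2 point(s)
  x = 13: RHS = 8, y in [10, 13]  -> 2 point(s)
  x = 15: RHS = 3, y in [7, 16]  -> 2 point(s)
  x = 16: RHS = 6, y in [11, 12]  -> 2 point(s)
  x = 17: RHS = 13, y in [6, 17]  -> 2 point(s)
  x = 20: RHS = 3, y in [7, 16]  -> 2 point(s)
Affine points: 27. Add the point at infinity: total = 28.

#E(F_23) = 28


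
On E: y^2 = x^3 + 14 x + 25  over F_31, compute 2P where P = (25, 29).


Doubling: s = (3 x1^2 + a) / (2 y1)
s = (3*25^2 + 14) / (2*29) mod 31 = 16
x3 = s^2 - 2 x1 mod 31 = 16^2 - 2*25 = 20
y3 = s (x1 - x3) - y1 mod 31 = 16 * (25 - 20) - 29 = 20

2P = (20, 20)


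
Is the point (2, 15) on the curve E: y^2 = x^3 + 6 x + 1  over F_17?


Check whether y^2 = x^3 + 6 x + 1 (mod 17) for (x, y) = (2, 15).
LHS: y^2 = 15^2 mod 17 = 4
RHS: x^3 + 6 x + 1 = 2^3 + 6*2 + 1 mod 17 = 4
LHS = RHS

Yes, on the curve


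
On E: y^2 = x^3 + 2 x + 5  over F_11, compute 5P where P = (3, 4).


k = 5 = 101_2 (binary, LSB first: 101)
Double-and-add from P = (3, 4):
  bit 0 = 1: acc = O + (3, 4) = (3, 4)
  bit 1 = 0: acc unchanged = (3, 4)
  bit 2 = 1: acc = (3, 4) + (9, 2) = (4, 0)

5P = (4, 0)


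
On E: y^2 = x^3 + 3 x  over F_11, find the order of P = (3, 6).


Compute successive multiples of P until we hit O:
  1P = (3, 6)
  2P = (3, 5)
  3P = O

ord(P) = 3


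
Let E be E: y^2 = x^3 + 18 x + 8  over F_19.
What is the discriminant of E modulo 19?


4 a^3 + 27 b^2 = 4*18^3 + 27*8^2 = 23328 + 1728 = 25056
Delta = -16 * (25056) = -400896
Delta mod 19 = 4

Delta = 4 (mod 19)


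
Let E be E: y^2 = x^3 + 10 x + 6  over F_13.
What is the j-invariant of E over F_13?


Delta = -16(4 a^3 + 27 b^2) mod 13 = 8
-1728 * (4 a)^3 = -1728 * (4*10)^3 mod 13 = 1
j = 1 * 8^(-1) mod 13 = 5

j = 5 (mod 13)


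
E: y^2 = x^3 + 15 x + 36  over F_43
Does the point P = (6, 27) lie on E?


Check whether y^2 = x^3 + 15 x + 36 (mod 43) for (x, y) = (6, 27).
LHS: y^2 = 27^2 mod 43 = 41
RHS: x^3 + 15 x + 36 = 6^3 + 15*6 + 36 mod 43 = 41
LHS = RHS

Yes, on the curve


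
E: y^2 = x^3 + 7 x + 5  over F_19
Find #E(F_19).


For each x in F_19, count y with y^2 = x^3 + 7 x + 5 mod 19:
  x = 0: RHS = 5, y in [9, 10]  -> 2 point(s)
  x = 6: RHS = 16, y in [4, 15]  -> 2 point(s)
  x = 7: RHS = 17, y in [6, 13]  -> 2 point(s)
  x = 10: RHS = 11, y in [7, 12]  -> 2 point(s)
  x = 11: RHS = 7, y in [8, 11]  -> 2 point(s)
  x = 14: RHS = 16, y in [4, 15]  -> 2 point(s)
  x = 18: RHS = 16, y in [4, 15]  -> 2 point(s)
Affine points: 14. Add the point at infinity: total = 15.

#E(F_19) = 15


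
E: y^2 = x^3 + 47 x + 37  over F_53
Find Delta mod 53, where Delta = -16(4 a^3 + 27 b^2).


4 a^3 + 27 b^2 = 4*47^3 + 27*37^2 = 415292 + 36963 = 452255
Delta = -16 * (452255) = -7236080
Delta mod 53 = 10

Delta = 10 (mod 53)


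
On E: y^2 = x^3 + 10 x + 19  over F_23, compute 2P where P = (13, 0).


k = 2 = 10_2 (binary, LSB first: 01)
Double-and-add from P = (13, 0):
  bit 0 = 0: acc unchanged = O
  bit 1 = 1: acc = O + O = O

2P = O


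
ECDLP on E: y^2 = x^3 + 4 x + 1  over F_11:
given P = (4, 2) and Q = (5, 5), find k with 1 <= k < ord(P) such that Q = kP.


Enumerate multiples of P until we hit Q = (5, 5):
  1P = (4, 2)
  2P = (7, 3)
  3P = (5, 5)
Match found at i = 3.

k = 3


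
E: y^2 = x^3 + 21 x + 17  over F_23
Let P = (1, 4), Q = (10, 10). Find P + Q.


P != Q, so use the chord formula.
s = (y2 - y1) / (x2 - x1) = (6) / (9) mod 23 = 16
x3 = s^2 - x1 - x2 mod 23 = 16^2 - 1 - 10 = 15
y3 = s (x1 - x3) - y1 mod 23 = 16 * (1 - 15) - 4 = 2

P + Q = (15, 2)


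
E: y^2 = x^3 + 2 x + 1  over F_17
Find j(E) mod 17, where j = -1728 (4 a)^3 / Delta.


Delta = -16(4 a^3 + 27 b^2) mod 17 = 8
-1728 * (4 a)^3 = -1728 * (4*2)^3 mod 17 = 12
j = 12 * 8^(-1) mod 17 = 10

j = 10 (mod 17)


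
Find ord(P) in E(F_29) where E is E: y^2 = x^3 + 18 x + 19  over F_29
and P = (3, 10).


Compute successive multiples of P until we hit O:
  1P = (3, 10)
  2P = (19, 12)
  3P = (12, 7)
  4P = (27, 27)
  5P = (21, 28)
  6P = (6, 16)
  7P = (24, 6)
  8P = (24, 23)
  ... (continuing to 15P)
  15P = O

ord(P) = 15


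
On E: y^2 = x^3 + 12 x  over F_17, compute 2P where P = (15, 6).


Doubling: s = (3 x1^2 + a) / (2 y1)
s = (3*15^2 + 12) / (2*6) mod 17 = 2
x3 = s^2 - 2 x1 mod 17 = 2^2 - 2*15 = 8
y3 = s (x1 - x3) - y1 mod 17 = 2 * (15 - 8) - 6 = 8

2P = (8, 8)


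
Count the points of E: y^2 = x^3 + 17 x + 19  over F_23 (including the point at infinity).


For each x in F_23, count y with y^2 = x^3 + 17 x + 19 mod 23:
  x = 4: RHS = 13, y in [6, 17]  -> 2 point(s)
  x = 8: RHS = 0, y in [0]  -> 1 point(s)
  x = 9: RHS = 4, y in [2, 21]  -> 2 point(s)
  x = 10: RHS = 16, y in [4, 19]  -> 2 point(s)
  x = 17: RHS = 0, y in [0]  -> 1 point(s)
  x = 18: RHS = 16, y in [4, 19]  -> 2 point(s)
  x = 19: RHS = 2, y in [5, 18]  -> 2 point(s)
  x = 21: RHS = 0, y in [0]  -> 1 point(s)
  x = 22: RHS = 1, y in [1, 22]  -> 2 point(s)
Affine points: 15. Add the point at infinity: total = 16.

#E(F_23) = 16


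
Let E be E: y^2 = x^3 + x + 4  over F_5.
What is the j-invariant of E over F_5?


Delta = -16(4 a^3 + 27 b^2) mod 5 = 4
-1728 * (4 a)^3 = -1728 * (4*1)^3 mod 5 = 3
j = 3 * 4^(-1) mod 5 = 2

j = 2 (mod 5)


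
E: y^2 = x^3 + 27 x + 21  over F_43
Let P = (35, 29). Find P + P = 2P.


Doubling: s = (3 x1^2 + a) / (2 y1)
s = (3*35^2 + 27) / (2*29) mod 43 = 6
x3 = s^2 - 2 x1 mod 43 = 6^2 - 2*35 = 9
y3 = s (x1 - x3) - y1 mod 43 = 6 * (35 - 9) - 29 = 41

2P = (9, 41)


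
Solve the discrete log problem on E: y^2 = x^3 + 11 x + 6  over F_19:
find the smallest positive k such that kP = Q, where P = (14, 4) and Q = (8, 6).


Enumerate multiples of P until we hit Q = (8, 6):
  1P = (14, 4)
  2P = (8, 13)
  3P = (4, 0)
  4P = (8, 6)
Match found at i = 4.

k = 4


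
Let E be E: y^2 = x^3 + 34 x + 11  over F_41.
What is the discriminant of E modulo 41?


4 a^3 + 27 b^2 = 4*34^3 + 27*11^2 = 157216 + 3267 = 160483
Delta = -16 * (160483) = -2567728
Delta mod 41 = 20

Delta = 20 (mod 41)


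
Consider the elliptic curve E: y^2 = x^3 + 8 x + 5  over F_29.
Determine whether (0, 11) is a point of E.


Check whether y^2 = x^3 + 8 x + 5 (mod 29) for (x, y) = (0, 11).
LHS: y^2 = 11^2 mod 29 = 5
RHS: x^3 + 8 x + 5 = 0^3 + 8*0 + 5 mod 29 = 5
LHS = RHS

Yes, on the curve


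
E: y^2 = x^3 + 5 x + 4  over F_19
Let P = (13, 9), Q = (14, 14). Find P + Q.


P != Q, so use the chord formula.
s = (y2 - y1) / (x2 - x1) = (5) / (1) mod 19 = 5
x3 = s^2 - x1 - x2 mod 19 = 5^2 - 13 - 14 = 17
y3 = s (x1 - x3) - y1 mod 19 = 5 * (13 - 17) - 9 = 9

P + Q = (17, 9)


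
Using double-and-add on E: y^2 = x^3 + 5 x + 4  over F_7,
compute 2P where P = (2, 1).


k = 2 = 10_2 (binary, LSB first: 01)
Double-and-add from P = (2, 1):
  bit 0 = 0: acc unchanged = O
  bit 1 = 1: acc = O + (0, 2) = (0, 2)

2P = (0, 2)


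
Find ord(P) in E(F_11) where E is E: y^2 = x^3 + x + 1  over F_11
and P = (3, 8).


Compute successive multiples of P until we hit O:
  1P = (3, 8)
  2P = (6, 6)
  3P = (0, 1)
  4P = (0, 10)
  5P = (6, 5)
  6P = (3, 3)
  7P = O

ord(P) = 7


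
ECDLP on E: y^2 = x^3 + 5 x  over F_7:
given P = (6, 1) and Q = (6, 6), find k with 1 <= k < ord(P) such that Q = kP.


Enumerate multiples of P until we hit Q = (6, 6):
  1P = (6, 1)
  2P = (4, 0)
  3P = (6, 6)
Match found at i = 3.

k = 3


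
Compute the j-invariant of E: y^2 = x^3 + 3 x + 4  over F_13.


Delta = -16(4 a^3 + 27 b^2) mod 13 = 5
-1728 * (4 a)^3 = -1728 * (4*3)^3 mod 13 = 12
j = 12 * 5^(-1) mod 13 = 5

j = 5 (mod 13)


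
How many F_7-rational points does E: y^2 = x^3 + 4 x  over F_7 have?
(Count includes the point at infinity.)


For each x in F_7, count y with y^2 = x^3 + 4 x + 0 mod 7:
  x = 0: RHS = 0, y in [0]  -> 1 point(s)
  x = 2: RHS = 2, y in [3, 4]  -> 2 point(s)
  x = 3: RHS = 4, y in [2, 5]  -> 2 point(s)
  x = 6: RHS = 2, y in [3, 4]  -> 2 point(s)
Affine points: 7. Add the point at infinity: total = 8.

#E(F_7) = 8


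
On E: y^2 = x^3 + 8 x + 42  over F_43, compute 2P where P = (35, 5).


Doubling: s = (3 x1^2 + a) / (2 y1)
s = (3*35^2 + 8) / (2*5) mod 43 = 20
x3 = s^2 - 2 x1 mod 43 = 20^2 - 2*35 = 29
y3 = s (x1 - x3) - y1 mod 43 = 20 * (35 - 29) - 5 = 29

2P = (29, 29)


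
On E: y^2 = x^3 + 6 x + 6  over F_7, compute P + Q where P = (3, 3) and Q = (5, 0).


P != Q, so use the chord formula.
s = (y2 - y1) / (x2 - x1) = (4) / (2) mod 7 = 2
x3 = s^2 - x1 - x2 mod 7 = 2^2 - 3 - 5 = 3
y3 = s (x1 - x3) - y1 mod 7 = 2 * (3 - 3) - 3 = 4

P + Q = (3, 4)


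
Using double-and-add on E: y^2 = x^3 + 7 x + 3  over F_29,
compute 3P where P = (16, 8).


k = 3 = 11_2 (binary, LSB first: 11)
Double-and-add from P = (16, 8):
  bit 0 = 1: acc = O + (16, 8) = (16, 8)
  bit 1 = 1: acc = (16, 8) + (19, 8) = (23, 21)

3P = (23, 21)


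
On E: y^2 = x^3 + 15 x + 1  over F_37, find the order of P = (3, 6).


Compute successive multiples of P until we hit O:
  1P = (3, 6)
  2P = (34, 15)
  3P = (30, 16)
  4P = (5, 33)
  5P = (17, 27)
  6P = (10, 2)
  7P = (13, 5)
  8P = (31, 19)
  ... (continuing to 36P)
  36P = O

ord(P) = 36


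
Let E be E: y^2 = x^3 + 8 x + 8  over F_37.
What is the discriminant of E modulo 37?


4 a^3 + 27 b^2 = 4*8^3 + 27*8^2 = 2048 + 1728 = 3776
Delta = -16 * (3776) = -60416
Delta mod 37 = 5

Delta = 5 (mod 37)


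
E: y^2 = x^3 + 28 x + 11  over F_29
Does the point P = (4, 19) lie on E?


Check whether y^2 = x^3 + 28 x + 11 (mod 29) for (x, y) = (4, 19).
LHS: y^2 = 19^2 mod 29 = 13
RHS: x^3 + 28 x + 11 = 4^3 + 28*4 + 11 mod 29 = 13
LHS = RHS

Yes, on the curve
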